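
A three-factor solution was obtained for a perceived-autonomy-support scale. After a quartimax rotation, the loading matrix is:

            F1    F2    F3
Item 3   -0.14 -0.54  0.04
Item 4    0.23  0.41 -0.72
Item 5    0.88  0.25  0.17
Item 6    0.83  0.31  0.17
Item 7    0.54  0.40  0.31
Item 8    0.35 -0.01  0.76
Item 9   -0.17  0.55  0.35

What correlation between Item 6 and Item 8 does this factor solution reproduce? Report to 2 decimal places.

0.42

r̂ = Σ λ_i·λ_j across factors = (0.83)(0.35) + (0.31)(-0.01) + (0.17)(0.76)
  = +0.2905 -0.0031 +0.1292 = 0.4166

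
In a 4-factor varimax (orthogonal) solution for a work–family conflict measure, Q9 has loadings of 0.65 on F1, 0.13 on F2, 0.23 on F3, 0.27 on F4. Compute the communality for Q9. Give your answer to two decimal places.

h² = 0.65² + 0.13² + 0.23² + 0.27² = 0.4225 + 0.0169 + 0.0529 + 0.0729 = 0.5652

0.57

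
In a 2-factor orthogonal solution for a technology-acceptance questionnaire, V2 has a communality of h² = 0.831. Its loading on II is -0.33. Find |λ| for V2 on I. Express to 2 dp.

0.85

Under orthogonal rotation h² = Σλ², so λ_I² = h² − (0.1089) = 0.831 − 0.1089 = 0.7221.
|λ| = √0.7221 = 0.8498.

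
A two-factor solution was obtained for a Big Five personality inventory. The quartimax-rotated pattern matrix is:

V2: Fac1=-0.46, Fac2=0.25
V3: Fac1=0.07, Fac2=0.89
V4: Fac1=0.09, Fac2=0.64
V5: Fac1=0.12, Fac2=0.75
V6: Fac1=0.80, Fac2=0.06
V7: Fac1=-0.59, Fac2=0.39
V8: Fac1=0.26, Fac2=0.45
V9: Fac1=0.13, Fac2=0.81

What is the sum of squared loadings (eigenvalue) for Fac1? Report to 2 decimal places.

1.31

SS loadings for Fac1 = (-0.46)² + 0.07² + 0.09² + 0.12² + 0.80² + (-0.59)² + 0.26² + 0.13² = 0.2116 + 0.0049 + 0.0081 + 0.0144 + 0.6400 + 0.3481 + 0.0676 + 0.0169 = 1.3116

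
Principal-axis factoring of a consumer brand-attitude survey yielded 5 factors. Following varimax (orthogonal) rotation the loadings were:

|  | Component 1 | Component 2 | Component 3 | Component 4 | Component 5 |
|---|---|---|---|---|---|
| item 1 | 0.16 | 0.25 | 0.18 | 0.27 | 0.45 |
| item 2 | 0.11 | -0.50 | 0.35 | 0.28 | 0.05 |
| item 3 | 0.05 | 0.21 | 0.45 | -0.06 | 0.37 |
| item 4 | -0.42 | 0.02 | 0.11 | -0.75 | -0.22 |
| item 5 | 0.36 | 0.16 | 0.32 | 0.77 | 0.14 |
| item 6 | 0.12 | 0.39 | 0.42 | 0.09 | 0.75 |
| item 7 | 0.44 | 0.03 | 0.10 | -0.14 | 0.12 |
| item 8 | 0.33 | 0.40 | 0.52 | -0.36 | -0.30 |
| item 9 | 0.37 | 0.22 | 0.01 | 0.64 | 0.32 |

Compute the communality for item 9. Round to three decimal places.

0.697

h² = 0.37² + 0.22² + 0.01² + 0.64² + 0.32² = 0.1369 + 0.0484 + 0.0001 + 0.4096 + 0.1024 = 0.6974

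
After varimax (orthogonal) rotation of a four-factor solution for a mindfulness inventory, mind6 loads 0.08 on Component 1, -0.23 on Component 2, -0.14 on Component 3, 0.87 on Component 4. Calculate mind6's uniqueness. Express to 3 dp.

0.164

h² = 0.08² + (-0.23)² + (-0.14)² + 0.87² = 0.0064 + 0.0529 + 0.0196 + 0.7569 = 0.8358
Uniqueness u² = 1 − h² = 1 − 0.8358 = 0.1642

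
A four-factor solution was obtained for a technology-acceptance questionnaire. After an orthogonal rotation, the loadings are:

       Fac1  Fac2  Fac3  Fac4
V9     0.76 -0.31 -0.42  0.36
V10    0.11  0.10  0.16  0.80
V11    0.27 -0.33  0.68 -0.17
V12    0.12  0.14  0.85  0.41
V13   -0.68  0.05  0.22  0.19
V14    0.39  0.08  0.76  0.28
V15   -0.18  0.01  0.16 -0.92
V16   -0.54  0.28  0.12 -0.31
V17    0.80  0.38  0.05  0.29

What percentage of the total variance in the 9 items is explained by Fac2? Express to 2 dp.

5.18%

SS loadings for Fac2 = (-0.31)² + 0.10² + (-0.33)² + 0.14² + 0.05² + 0.08² + 0.01² + 0.28² + 0.38² = 0.4664
With 9 standardized items, total variance = 9. Proportion = 0.4664/9 = 0.0518 → 5.18%.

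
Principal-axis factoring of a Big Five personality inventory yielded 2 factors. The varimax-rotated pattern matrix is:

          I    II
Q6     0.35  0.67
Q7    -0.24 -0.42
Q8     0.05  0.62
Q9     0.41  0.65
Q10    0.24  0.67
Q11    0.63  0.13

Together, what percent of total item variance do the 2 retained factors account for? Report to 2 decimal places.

SS loadings by factor: 0.8052, 1.8980; total = 2.7032.
Total variance with 6 standardized items is 6, so the solution explains 2.7032/6 = 0.4505 = 45.05%.

45.05%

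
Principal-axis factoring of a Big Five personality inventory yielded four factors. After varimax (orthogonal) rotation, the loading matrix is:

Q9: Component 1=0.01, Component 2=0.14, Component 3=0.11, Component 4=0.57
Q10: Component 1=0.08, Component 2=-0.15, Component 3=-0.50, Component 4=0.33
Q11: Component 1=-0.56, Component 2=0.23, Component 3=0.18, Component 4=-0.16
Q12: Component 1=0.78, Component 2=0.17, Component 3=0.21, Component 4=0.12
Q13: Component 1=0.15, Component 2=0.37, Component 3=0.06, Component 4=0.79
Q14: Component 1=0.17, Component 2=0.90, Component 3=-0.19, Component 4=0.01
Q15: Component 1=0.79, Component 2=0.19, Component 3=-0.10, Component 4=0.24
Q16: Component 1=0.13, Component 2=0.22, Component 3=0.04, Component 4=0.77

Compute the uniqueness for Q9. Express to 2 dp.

h² = 0.01² + 0.14² + 0.11² + 0.57² = 0.0001 + 0.0196 + 0.0121 + 0.3249 = 0.3567
Uniqueness u² = 1 − h² = 1 − 0.3567 = 0.6433

0.64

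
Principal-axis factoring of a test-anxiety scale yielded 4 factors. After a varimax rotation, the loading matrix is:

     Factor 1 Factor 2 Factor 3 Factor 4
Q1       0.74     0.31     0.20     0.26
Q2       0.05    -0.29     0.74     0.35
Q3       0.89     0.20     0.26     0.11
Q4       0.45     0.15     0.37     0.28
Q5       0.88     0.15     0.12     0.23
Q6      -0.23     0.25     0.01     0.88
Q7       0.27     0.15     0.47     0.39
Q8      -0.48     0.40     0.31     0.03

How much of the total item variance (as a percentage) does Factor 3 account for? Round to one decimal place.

SS loadings for Factor 3 = 0.20² + 0.74² + 0.26² + 0.37² + 0.12² + 0.01² + 0.47² + 0.31² = 1.1236
With 8 standardized items, total variance = 8. Proportion = 1.1236/8 = 0.1404 → 14.04%.

14.0%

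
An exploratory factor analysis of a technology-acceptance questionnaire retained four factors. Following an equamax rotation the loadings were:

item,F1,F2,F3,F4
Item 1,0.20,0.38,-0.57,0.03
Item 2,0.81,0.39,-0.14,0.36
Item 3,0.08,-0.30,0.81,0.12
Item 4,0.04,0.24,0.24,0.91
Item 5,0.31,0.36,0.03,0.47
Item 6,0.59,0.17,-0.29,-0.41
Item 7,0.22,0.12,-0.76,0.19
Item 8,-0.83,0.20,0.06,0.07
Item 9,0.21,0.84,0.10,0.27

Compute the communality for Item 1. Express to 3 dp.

0.510

h² = 0.20² + 0.38² + (-0.57)² + 0.03² = 0.0400 + 0.1444 + 0.3249 + 0.0009 = 0.5102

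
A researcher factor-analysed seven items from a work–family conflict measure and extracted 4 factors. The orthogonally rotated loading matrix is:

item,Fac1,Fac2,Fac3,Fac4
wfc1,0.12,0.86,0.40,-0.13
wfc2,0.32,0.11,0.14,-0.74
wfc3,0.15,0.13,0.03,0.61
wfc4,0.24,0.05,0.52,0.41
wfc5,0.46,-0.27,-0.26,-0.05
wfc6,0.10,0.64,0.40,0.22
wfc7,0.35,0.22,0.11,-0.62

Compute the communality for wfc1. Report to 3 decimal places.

0.931

h² = 0.12² + 0.86² + 0.40² + (-0.13)² = 0.0144 + 0.7396 + 0.1600 + 0.0169 = 0.9309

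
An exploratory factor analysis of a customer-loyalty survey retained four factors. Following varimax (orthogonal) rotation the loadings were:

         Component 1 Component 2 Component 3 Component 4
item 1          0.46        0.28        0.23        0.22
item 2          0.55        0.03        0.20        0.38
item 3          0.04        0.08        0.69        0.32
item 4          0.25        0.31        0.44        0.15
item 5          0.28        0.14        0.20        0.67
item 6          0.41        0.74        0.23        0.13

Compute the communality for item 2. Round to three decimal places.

0.488

h² = 0.55² + 0.03² + 0.20² + 0.38² = 0.3025 + 0.0009 + 0.0400 + 0.1444 = 0.4878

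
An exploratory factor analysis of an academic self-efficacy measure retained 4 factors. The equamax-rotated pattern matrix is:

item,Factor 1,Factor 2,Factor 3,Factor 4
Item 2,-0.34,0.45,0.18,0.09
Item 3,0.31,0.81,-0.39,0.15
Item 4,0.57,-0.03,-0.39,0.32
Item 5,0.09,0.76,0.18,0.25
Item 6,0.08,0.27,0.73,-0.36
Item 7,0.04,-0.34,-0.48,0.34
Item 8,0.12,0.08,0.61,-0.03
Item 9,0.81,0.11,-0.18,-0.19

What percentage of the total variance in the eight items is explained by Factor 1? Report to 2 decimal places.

15.29%

SS loadings for Factor 1 = (-0.34)² + 0.31² + 0.57² + 0.09² + 0.08² + 0.04² + 0.12² + 0.81² = 1.2232
With 8 standardized items, total variance = 8. Proportion = 1.2232/8 = 0.1529 → 15.29%.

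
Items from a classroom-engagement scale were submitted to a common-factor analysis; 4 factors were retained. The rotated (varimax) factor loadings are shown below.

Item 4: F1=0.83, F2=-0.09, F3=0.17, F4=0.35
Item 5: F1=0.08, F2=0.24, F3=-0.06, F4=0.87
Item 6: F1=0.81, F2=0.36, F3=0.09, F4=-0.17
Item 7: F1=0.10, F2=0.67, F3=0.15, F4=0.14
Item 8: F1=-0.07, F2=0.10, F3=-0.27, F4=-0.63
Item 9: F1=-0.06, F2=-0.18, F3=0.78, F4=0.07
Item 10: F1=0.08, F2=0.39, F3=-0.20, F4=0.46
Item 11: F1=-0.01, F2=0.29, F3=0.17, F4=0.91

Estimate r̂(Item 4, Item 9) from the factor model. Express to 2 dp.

0.12

r̂ = Σ λ_i·λ_j across factors = (0.83)(-0.06) + (-0.09)(-0.18) + (0.17)(0.78) + (0.35)(0.07)
  = -0.0498 +0.0162 +0.1326 +0.0245 = 0.1235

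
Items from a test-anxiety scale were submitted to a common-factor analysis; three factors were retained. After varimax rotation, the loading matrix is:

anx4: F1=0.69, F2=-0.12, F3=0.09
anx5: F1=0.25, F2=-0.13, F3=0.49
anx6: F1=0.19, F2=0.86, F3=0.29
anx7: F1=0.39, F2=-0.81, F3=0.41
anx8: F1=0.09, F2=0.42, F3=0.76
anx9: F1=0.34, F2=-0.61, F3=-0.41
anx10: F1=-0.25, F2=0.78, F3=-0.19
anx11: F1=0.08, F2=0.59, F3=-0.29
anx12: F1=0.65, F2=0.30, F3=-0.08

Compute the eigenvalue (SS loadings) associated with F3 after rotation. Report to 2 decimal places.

1.37

SS loadings for F3 = 0.09² + 0.49² + 0.29² + 0.41² + 0.76² + (-0.41)² + (-0.19)² + (-0.29)² + (-0.08)² = 0.0081 + 0.2401 + 0.0841 + 0.1681 + 0.5776 + 0.1681 + 0.0361 + 0.0841 + 0.0064 = 1.3727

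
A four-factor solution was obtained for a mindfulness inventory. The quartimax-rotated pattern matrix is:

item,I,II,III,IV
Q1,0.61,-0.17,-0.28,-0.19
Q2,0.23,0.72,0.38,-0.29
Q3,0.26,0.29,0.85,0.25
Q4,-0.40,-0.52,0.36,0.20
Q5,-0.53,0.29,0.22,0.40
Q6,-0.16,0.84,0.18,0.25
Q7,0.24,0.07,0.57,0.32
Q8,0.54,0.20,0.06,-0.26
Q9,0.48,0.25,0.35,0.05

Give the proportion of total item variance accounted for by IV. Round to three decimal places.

0.069

SS loadings for IV = (-0.19)² + (-0.29)² + 0.25² + 0.20² + 0.40² + 0.25² + 0.32² + (-0.26)² + 0.05² = 0.6177
Proportion of variance = 0.6177 / 9 = 0.0686.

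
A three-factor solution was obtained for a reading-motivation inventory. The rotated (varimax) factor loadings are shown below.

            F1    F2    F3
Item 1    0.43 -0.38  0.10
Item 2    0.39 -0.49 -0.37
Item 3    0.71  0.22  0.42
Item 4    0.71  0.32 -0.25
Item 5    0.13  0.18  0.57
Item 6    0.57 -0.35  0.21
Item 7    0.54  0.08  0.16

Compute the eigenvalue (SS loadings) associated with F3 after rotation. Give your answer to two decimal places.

SS loadings for F3 = 0.10² + (-0.37)² + 0.42² + (-0.25)² + 0.57² + 0.21² + 0.16² = 0.0100 + 0.1369 + 0.1764 + 0.0625 + 0.3249 + 0.0441 + 0.0256 = 0.7804

0.78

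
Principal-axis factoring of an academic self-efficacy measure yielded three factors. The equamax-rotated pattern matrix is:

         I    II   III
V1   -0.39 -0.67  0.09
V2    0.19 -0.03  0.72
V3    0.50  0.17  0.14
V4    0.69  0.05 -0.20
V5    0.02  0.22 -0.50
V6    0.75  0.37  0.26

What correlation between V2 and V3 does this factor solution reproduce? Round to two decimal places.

0.19

r̂ = Σ λ_i·λ_j across factors = (0.19)(0.50) + (-0.03)(0.17) + (0.72)(0.14)
  = +0.0950 -0.0051 +0.1008 = 0.1907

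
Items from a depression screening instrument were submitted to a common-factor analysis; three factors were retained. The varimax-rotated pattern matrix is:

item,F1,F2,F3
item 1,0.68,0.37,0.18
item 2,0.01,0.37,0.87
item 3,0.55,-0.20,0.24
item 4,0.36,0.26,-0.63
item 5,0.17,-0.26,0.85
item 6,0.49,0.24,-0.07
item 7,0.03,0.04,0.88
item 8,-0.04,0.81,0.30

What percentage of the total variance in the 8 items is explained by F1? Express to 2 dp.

SS loadings for F1 = 0.68² + 0.01² + 0.55² + 0.36² + 0.17² + 0.49² + 0.03² + (-0.04)² = 1.1661
With 8 standardized items, total variance = 8. Proportion = 1.1661/8 = 0.1458 → 14.58%.

14.58%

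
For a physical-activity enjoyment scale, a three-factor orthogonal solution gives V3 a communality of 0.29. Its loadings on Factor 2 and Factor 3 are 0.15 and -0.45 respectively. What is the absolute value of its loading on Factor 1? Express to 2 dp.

0.25

Under orthogonal rotation h² = Σλ², so λ_Factor 1² = h² − (0.2250) = 0.29 − 0.2250 = 0.0650.
|λ| = √0.0650 = 0.2550.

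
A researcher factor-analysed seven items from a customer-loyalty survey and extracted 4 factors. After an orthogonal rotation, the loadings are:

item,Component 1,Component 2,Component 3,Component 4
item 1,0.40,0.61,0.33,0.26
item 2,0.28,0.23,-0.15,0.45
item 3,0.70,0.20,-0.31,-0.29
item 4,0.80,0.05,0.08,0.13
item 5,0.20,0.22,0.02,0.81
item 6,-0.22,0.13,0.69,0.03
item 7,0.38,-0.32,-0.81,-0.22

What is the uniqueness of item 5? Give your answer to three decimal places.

h² = 0.20² + 0.22² + 0.02² + 0.81² = 0.0400 + 0.0484 + 0.0004 + 0.6561 = 0.7449
Uniqueness u² = 1 − h² = 1 − 0.7449 = 0.2551

0.255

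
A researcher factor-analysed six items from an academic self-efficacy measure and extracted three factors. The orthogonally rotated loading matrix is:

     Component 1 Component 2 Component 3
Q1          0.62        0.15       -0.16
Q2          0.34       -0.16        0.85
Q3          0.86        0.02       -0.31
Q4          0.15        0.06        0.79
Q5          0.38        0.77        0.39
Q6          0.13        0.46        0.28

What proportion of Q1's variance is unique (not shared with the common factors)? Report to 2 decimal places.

0.57

h² = 0.62² + 0.15² + (-0.16)² = 0.3844 + 0.0225 + 0.0256 = 0.4325
Uniqueness u² = 1 − h² = 1 − 0.4325 = 0.5675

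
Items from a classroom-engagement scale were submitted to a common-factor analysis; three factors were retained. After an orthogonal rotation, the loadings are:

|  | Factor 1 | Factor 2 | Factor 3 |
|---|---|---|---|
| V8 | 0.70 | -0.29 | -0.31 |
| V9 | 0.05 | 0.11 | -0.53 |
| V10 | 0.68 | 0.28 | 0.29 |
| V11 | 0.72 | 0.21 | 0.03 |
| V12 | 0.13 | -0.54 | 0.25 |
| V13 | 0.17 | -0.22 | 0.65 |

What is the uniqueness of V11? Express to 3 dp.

h² = 0.72² + 0.21² + 0.03² = 0.5184 + 0.0441 + 0.0009 = 0.5634
Uniqueness u² = 1 − h² = 1 − 0.5634 = 0.4366

0.437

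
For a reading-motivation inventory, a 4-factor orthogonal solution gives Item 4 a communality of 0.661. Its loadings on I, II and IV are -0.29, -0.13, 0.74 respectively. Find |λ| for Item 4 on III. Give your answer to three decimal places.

Under orthogonal rotation h² = Σλ², so λ_III² = h² − (0.6486) = 0.661 − 0.6486 = 0.0124.
|λ| = √0.0124 = 0.1114.

0.111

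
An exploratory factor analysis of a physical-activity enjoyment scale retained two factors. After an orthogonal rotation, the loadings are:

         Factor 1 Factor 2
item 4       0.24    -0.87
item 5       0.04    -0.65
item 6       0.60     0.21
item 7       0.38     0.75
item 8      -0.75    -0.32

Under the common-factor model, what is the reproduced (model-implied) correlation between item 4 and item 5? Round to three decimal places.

r̂ = Σ λ_i·λ_j across factors = (0.24)(0.04) + (-0.87)(-0.65)
  = +0.0096 +0.5655 = 0.5751

0.575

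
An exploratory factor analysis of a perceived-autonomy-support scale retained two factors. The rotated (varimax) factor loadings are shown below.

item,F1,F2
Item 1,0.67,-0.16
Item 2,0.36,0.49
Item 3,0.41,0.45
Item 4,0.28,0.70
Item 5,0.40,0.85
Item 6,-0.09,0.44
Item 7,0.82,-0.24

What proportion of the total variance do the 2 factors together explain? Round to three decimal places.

SS loadings by factor: 1.6655, 1.9319; total = 3.5974.
Total variance with 7 standardized items is 7, so the solution explains 3.5974/7 = 0.5139.

0.514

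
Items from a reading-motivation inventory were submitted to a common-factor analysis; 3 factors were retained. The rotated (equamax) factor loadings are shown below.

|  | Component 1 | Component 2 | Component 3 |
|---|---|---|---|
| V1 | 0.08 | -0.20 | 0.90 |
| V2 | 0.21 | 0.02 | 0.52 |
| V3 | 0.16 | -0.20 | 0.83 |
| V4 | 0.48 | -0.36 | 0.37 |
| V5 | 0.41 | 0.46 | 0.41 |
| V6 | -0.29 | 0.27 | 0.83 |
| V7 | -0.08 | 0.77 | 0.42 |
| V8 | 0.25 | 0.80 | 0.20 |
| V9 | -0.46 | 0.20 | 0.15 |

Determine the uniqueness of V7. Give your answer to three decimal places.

0.224

h² = (-0.08)² + 0.77² + 0.42² = 0.0064 + 0.5929 + 0.1764 = 0.7757
Uniqueness u² = 1 − h² = 1 − 0.7757 = 0.2243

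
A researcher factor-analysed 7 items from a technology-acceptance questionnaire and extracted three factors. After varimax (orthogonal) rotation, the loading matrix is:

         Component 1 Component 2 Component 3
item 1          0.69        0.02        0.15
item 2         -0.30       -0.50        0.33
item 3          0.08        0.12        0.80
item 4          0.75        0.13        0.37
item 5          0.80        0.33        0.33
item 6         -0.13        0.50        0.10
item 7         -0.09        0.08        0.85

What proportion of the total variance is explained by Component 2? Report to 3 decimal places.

0.092

SS loadings for Component 2 = 0.02² + (-0.50)² + 0.12² + 0.13² + 0.33² + 0.50² + 0.08² = 0.6470
Proportion of variance = 0.6470 / 7 = 0.0924.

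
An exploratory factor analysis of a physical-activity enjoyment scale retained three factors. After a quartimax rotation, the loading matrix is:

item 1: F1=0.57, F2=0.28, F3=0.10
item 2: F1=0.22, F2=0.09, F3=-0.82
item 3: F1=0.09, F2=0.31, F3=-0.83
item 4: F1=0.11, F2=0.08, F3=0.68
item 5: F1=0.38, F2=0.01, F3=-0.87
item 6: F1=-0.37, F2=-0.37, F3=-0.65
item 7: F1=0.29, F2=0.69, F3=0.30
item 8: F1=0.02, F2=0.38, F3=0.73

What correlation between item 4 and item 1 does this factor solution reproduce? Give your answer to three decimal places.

0.153

r̂ = Σ λ_i·λ_j across factors = (0.11)(0.57) + (0.08)(0.28) + (0.68)(0.10)
  = +0.0627 +0.0224 +0.0680 = 0.1531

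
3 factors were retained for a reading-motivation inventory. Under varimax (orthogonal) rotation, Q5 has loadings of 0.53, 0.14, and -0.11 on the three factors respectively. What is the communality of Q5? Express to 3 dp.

h² = 0.53² + 0.14² + (-0.11)² = 0.2809 + 0.0196 + 0.0121 = 0.3126

0.313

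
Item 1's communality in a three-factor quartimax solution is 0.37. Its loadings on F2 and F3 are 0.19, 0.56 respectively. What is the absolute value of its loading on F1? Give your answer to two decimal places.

0.14

Under orthogonal rotation h² = Σλ², so λ_F1² = h² − (0.3497) = 0.37 − 0.3497 = 0.0203.
|λ| = √0.0203 = 0.1425.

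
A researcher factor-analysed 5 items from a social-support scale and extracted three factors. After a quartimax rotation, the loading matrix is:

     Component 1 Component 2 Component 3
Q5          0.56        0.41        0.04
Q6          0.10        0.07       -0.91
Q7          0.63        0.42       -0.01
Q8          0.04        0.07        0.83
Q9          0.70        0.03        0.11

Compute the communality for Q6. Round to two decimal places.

0.84

h² = 0.10² + 0.07² + (-0.91)² = 0.0100 + 0.0049 + 0.8281 = 0.8430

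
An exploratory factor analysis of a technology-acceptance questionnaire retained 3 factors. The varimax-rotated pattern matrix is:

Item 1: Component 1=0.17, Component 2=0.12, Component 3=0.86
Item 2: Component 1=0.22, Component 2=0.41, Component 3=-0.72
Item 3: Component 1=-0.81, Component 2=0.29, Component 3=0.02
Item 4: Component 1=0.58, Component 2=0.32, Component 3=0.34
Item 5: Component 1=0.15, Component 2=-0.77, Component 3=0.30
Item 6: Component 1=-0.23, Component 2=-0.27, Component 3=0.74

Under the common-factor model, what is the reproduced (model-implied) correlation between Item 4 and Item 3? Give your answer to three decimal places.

r̂ = Σ λ_i·λ_j across factors = (0.58)(-0.81) + (0.32)(0.29) + (0.34)(0.02)
  = -0.4698 +0.0928 +0.0068 = -0.3702

-0.370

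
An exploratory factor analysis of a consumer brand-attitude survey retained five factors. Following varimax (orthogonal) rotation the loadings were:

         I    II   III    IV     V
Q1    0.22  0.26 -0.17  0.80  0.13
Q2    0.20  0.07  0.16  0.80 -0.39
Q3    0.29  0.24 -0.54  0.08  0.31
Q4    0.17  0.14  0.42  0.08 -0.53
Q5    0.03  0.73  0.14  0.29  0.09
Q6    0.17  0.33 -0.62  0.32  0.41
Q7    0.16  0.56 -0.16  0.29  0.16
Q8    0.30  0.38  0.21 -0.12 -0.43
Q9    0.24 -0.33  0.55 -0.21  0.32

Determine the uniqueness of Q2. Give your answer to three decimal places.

0.137

h² = 0.20² + 0.07² + 0.16² + 0.80² + (-0.39)² = 0.0400 + 0.0049 + 0.0256 + 0.6400 + 0.1521 = 0.8626
Uniqueness u² = 1 − h² = 1 − 0.8626 = 0.1374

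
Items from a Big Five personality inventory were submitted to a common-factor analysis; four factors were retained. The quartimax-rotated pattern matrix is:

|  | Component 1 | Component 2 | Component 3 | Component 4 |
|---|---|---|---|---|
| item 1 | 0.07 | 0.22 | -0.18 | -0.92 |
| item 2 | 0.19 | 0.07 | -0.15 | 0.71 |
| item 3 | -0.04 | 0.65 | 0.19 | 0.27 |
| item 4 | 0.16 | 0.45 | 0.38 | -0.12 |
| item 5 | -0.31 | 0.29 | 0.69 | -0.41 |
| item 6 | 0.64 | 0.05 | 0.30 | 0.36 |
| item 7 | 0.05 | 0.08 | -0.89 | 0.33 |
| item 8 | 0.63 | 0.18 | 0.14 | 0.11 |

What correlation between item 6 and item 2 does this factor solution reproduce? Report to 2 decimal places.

0.34

r̂ = Σ λ_i·λ_j across factors = (0.64)(0.19) + (0.05)(0.07) + (0.30)(-0.15) + (0.36)(0.71)
  = +0.1216 +0.0035 -0.0450 +0.2556 = 0.3357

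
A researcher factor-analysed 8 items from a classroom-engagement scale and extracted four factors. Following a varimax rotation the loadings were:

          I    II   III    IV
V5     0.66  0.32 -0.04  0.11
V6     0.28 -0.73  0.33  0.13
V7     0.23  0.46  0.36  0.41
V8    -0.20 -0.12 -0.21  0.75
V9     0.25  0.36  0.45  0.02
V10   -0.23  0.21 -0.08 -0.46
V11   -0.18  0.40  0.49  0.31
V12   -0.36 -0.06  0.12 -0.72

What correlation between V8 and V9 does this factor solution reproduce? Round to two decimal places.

r̂ = Σ λ_i·λ_j across factors = (-0.20)(0.25) + (-0.12)(0.36) + (-0.21)(0.45) + (0.75)(0.02)
  = -0.0500 -0.0432 -0.0945 +0.0150 = -0.1727

-0.17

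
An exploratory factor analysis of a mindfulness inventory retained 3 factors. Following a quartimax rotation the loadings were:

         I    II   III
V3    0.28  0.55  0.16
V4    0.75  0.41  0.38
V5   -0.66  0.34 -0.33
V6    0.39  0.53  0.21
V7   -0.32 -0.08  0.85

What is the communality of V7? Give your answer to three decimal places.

0.831

h² = (-0.32)² + (-0.08)² + 0.85² = 0.1024 + 0.0064 + 0.7225 = 0.8313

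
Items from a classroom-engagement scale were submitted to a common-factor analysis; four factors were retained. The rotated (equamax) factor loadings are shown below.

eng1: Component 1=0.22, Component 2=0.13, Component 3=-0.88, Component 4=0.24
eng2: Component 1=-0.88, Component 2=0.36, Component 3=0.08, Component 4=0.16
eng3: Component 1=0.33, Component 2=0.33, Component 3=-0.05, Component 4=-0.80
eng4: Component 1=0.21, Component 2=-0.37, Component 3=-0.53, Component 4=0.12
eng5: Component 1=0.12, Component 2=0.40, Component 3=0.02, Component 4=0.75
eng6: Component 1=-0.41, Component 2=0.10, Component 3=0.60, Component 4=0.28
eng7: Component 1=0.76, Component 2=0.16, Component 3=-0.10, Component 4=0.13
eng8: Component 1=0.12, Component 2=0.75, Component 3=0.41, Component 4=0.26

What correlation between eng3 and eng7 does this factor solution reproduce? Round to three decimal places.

0.205

r̂ = Σ λ_i·λ_j across factors = (0.33)(0.76) + (0.33)(0.16) + (-0.05)(-0.10) + (-0.80)(0.13)
  = +0.2508 +0.0528 +0.0050 -0.1040 = 0.2046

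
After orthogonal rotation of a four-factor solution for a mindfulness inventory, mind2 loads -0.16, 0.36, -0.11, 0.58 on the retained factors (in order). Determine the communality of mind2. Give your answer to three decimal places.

0.504

h² = (-0.16)² + 0.36² + (-0.11)² + 0.58² = 0.0256 + 0.1296 + 0.0121 + 0.3364 = 0.5037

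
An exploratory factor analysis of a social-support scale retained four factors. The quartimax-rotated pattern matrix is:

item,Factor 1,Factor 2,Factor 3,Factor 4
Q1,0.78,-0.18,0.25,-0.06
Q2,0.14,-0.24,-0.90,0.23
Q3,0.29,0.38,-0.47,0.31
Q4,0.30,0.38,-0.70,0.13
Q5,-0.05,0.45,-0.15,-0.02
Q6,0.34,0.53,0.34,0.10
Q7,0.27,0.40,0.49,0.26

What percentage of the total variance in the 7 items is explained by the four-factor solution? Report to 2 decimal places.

60.35%

Communalities: 0.7069, 0.9401, 0.5455, 0.7413, 0.2279, 0.5221, 0.5406; Σh² = 4.2244.
Total variance with 7 standardized items is 7, so the solution explains 4.2244/7 = 0.6035 = 60.35%.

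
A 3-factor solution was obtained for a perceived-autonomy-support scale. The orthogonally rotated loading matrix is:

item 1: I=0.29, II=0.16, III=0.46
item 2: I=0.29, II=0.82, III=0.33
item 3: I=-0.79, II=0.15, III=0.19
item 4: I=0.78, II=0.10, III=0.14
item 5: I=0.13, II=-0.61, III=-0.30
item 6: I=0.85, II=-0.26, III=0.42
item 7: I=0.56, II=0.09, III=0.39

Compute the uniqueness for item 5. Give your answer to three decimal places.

h² = 0.13² + (-0.61)² + (-0.30)² = 0.0169 + 0.3721 + 0.0900 = 0.4790
Uniqueness u² = 1 − h² = 1 − 0.4790 = 0.5210

0.521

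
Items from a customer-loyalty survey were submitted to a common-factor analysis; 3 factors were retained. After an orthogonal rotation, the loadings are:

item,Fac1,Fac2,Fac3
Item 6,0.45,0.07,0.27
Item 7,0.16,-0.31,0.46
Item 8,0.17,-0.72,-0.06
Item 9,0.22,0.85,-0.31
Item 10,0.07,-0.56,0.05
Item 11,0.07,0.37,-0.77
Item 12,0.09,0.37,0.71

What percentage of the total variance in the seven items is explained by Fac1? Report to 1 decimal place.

SS loadings for Fac1 = 0.45² + 0.16² + 0.17² + 0.22² + 0.07² + 0.07² + 0.09² = 0.3233
With 7 standardized items, total variance = 7. Proportion = 0.3233/7 = 0.0462 → 4.62%.

4.6%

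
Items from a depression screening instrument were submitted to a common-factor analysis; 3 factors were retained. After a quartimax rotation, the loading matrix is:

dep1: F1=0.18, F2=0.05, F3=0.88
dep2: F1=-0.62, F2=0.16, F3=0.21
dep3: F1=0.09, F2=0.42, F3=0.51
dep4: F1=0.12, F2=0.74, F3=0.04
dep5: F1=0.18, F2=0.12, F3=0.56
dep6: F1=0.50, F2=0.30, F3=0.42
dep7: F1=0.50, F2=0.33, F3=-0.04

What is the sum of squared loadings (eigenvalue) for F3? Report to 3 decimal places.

1.572

SS loadings for F3 = 0.88² + 0.21² + 0.51² + 0.04² + 0.56² + 0.42² + (-0.04)² = 0.7744 + 0.0441 + 0.2601 + 0.0016 + 0.3136 + 0.1764 + 0.0016 = 1.5718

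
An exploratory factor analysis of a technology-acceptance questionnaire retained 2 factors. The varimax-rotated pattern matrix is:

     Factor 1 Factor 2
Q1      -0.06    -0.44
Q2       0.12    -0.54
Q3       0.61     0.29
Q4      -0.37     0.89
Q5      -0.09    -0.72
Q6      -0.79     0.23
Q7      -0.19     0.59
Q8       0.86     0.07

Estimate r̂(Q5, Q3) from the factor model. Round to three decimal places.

r̂ = Σ λ_i·λ_j across factors = (-0.09)(0.61) + (-0.72)(0.29)
  = -0.0549 -0.2088 = -0.2637

-0.264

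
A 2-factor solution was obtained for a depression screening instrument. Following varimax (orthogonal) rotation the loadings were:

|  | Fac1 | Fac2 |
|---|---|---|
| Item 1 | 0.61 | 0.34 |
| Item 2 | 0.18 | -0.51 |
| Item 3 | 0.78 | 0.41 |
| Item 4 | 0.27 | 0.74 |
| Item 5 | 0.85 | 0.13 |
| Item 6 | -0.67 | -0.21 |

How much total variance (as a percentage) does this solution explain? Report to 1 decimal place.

56.8%

SS loadings by factor: 2.2572, 1.1524; total = 3.4096.
Total variance with 6 standardized items is 6, so the solution explains 3.4096/6 = 0.5683 = 56.83%.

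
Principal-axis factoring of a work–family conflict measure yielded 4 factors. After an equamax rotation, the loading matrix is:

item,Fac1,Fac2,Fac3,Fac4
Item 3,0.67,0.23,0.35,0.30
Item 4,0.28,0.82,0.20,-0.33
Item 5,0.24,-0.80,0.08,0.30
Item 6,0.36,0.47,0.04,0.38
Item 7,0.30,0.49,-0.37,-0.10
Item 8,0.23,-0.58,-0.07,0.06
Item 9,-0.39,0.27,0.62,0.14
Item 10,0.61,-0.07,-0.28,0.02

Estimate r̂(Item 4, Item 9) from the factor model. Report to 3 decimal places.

r̂ = Σ λ_i·λ_j across factors = (0.28)(-0.39) + (0.82)(0.27) + (0.20)(0.62) + (-0.33)(0.14)
  = -0.1092 +0.2214 +0.1240 -0.0462 = 0.1900

0.190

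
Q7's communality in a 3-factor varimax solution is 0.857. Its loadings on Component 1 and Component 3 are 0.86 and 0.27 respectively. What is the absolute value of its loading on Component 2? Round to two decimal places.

0.21

Under orthogonal rotation h² = Σλ², so λ_Component 2² = h² − (0.8125) = 0.857 − 0.8125 = 0.0445.
|λ| = √0.0445 = 0.2110.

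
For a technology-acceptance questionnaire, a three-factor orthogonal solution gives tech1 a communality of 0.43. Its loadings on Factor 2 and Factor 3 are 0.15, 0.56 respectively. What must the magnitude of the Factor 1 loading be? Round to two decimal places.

Under orthogonal rotation h² = Σλ², so λ_Factor 1² = h² − (0.3361) = 0.43 − 0.3361 = 0.0939.
|λ| = √0.0939 = 0.3064.

0.31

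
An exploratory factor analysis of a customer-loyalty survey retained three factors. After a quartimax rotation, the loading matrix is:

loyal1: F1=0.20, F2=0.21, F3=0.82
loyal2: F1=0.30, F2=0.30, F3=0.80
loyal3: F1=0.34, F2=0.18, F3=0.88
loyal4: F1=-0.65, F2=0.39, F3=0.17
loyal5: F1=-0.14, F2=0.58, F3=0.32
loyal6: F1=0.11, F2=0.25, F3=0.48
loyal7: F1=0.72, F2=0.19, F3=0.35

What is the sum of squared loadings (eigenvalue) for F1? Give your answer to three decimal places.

SS loadings for F1 = 0.20² + 0.30² + 0.34² + (-0.65)² + (-0.14)² + 0.11² + 0.72² = 0.0400 + 0.0900 + 0.1156 + 0.4225 + 0.0196 + 0.0121 + 0.5184 = 1.2182

1.218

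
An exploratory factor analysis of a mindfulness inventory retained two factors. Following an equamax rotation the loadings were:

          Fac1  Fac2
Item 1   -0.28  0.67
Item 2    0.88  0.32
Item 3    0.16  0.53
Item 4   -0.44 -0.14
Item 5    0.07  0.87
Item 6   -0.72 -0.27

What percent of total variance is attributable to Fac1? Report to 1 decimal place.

SS loadings for Fac1 = (-0.28)² + 0.88² + 0.16² + (-0.44)² + 0.07² + (-0.72)² = 1.5953
With 6 standardized items, total variance = 6. Proportion = 1.5953/6 = 0.2659 → 26.59%.

26.6%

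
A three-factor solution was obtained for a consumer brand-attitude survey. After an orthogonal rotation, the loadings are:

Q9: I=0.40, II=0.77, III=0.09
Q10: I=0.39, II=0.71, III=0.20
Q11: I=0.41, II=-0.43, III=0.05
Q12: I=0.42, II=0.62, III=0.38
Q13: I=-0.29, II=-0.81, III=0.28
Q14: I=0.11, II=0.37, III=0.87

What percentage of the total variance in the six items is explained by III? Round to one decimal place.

17.2%

SS loadings for III = 0.09² + 0.20² + 0.05² + 0.38² + 0.28² + 0.87² = 1.0303
With 6 standardized items, total variance = 6. Proportion = 1.0303/6 = 0.1717 → 17.17%.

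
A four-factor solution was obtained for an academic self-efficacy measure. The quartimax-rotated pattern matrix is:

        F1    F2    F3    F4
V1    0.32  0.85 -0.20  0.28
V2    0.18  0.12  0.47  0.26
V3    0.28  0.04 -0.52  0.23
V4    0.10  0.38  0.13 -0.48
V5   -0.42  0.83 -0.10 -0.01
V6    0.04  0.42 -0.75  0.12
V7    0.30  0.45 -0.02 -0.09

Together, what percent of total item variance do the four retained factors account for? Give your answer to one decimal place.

57.4%

Communalities: 0.9433, 0.3353, 0.4033, 0.4017, 0.8754, 0.7549, 0.3010; Σh² = 4.0149.
Total variance with 7 standardized items is 7, so the solution explains 4.0149/7 = 0.5736 = 57.36%.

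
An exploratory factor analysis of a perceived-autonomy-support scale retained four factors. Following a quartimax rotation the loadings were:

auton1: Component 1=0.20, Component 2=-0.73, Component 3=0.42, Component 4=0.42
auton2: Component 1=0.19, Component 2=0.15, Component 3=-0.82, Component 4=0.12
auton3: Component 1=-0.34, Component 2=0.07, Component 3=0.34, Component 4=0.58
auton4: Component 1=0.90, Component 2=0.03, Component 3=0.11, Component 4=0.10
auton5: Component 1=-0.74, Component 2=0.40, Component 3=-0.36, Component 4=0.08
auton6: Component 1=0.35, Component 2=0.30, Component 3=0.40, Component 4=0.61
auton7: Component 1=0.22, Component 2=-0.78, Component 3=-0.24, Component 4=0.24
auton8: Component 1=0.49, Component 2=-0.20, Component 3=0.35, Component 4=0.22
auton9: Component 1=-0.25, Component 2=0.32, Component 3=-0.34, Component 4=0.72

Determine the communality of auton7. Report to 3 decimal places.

0.772

h² = 0.22² + (-0.78)² + (-0.24)² + 0.24² = 0.0484 + 0.6084 + 0.0576 + 0.0576 = 0.7720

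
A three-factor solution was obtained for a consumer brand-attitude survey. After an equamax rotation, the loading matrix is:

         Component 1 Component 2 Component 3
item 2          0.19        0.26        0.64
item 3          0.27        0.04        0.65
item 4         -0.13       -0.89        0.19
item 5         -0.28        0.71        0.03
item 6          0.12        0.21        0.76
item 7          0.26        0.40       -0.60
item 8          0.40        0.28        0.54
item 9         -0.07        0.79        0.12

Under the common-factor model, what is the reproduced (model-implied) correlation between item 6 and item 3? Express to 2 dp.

0.53

r̂ = Σ λ_i·λ_j across factors = (0.12)(0.27) + (0.21)(0.04) + (0.76)(0.65)
  = +0.0324 +0.0084 +0.4940 = 0.5348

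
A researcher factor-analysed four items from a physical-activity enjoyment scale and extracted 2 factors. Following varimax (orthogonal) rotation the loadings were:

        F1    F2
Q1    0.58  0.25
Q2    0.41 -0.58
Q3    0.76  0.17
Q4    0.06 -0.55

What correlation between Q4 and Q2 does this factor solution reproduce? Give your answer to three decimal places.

0.344

r̂ = Σ λ_i·λ_j across factors = (0.06)(0.41) + (-0.55)(-0.58)
  = +0.0246 +0.3190 = 0.3436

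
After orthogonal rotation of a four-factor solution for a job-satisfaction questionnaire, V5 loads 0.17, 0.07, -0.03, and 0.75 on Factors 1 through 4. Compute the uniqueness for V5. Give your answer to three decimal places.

0.403

h² = 0.17² + 0.07² + (-0.03)² + 0.75² = 0.0289 + 0.0049 + 0.0009 + 0.5625 = 0.5972
Uniqueness u² = 1 − h² = 1 − 0.5972 = 0.4028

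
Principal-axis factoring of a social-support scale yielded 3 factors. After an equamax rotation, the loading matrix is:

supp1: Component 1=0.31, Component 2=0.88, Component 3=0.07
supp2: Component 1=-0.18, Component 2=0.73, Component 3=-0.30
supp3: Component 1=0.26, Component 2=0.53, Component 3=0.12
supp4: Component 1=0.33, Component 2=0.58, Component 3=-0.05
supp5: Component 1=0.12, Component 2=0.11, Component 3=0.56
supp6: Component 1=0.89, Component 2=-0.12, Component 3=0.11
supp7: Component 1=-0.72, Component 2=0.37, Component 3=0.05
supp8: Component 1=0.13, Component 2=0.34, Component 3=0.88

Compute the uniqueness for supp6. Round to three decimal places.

h² = 0.89² + (-0.12)² + 0.11² = 0.7921 + 0.0144 + 0.0121 = 0.8186
Uniqueness u² = 1 − h² = 1 − 0.8186 = 0.1814

0.181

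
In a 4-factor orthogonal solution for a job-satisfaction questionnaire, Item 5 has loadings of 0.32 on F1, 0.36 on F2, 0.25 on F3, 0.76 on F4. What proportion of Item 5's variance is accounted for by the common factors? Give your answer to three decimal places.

h² = 0.32² + 0.36² + 0.25² + 0.76² = 0.1024 + 0.1296 + 0.0625 + 0.5776 = 0.8721

0.872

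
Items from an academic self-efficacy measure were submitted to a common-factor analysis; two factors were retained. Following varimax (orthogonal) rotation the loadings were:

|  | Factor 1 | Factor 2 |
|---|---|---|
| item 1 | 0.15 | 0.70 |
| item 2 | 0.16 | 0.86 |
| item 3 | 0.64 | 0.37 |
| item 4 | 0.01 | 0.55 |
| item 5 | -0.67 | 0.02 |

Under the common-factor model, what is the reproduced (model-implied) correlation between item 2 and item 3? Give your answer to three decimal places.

r̂ = Σ λ_i·λ_j across factors = (0.16)(0.64) + (0.86)(0.37)
  = +0.1024 +0.3182 = 0.4206

0.421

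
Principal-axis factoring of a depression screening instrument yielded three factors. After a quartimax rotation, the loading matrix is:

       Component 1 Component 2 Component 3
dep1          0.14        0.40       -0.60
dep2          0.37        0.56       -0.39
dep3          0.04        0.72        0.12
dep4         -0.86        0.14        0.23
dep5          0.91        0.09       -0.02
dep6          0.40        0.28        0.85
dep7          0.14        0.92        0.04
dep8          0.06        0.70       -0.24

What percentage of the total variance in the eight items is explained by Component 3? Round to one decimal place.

SS loadings for Component 3 = (-0.60)² + (-0.39)² + 0.12² + 0.23² + (-0.02)² + 0.85² + 0.04² + (-0.24)² = 1.3615
With 8 standardized items, total variance = 8. Proportion = 1.3615/8 = 0.1702 → 17.02%.

17.0%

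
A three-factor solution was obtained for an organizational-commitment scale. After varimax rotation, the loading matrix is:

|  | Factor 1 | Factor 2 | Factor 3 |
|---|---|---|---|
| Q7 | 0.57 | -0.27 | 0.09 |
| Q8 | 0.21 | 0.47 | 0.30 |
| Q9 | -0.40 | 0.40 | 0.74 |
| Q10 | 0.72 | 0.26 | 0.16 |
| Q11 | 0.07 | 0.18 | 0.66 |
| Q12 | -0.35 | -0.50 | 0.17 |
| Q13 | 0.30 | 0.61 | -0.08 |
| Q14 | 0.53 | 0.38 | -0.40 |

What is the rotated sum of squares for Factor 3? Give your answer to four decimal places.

1.3022

SS loadings for Factor 3 = 0.09² + 0.30² + 0.74² + 0.16² + 0.66² + 0.17² + (-0.08)² + (-0.40)² = 0.0081 + 0.0900 + 0.5476 + 0.0256 + 0.4356 + 0.0289 + 0.0064 + 0.1600 = 1.3022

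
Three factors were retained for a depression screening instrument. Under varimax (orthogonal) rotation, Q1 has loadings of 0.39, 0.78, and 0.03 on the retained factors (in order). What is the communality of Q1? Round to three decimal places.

h² = 0.39² + 0.78² + 0.03² = 0.1521 + 0.6084 + 0.0009 = 0.7614

0.761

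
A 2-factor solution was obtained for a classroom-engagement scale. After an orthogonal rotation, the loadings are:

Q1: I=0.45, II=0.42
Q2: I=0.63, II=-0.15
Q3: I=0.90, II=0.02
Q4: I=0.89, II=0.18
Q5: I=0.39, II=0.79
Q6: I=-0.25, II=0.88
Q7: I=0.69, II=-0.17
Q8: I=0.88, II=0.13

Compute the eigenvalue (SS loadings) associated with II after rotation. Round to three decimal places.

SS loadings for II = 0.42² + (-0.15)² + 0.02² + 0.18² + 0.79² + 0.88² + (-0.17)² + 0.13² = 0.1764 + 0.0225 + 0.0004 + 0.0324 + 0.6241 + 0.7744 + 0.0289 + 0.0169 = 1.6760

1.676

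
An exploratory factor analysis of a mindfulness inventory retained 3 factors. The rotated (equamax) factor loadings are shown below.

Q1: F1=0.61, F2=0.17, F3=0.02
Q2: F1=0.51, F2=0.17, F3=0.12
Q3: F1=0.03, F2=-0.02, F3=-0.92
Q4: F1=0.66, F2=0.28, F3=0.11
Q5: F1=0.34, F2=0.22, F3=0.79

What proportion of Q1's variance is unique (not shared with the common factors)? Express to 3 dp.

0.599

h² = 0.61² + 0.17² + 0.02² = 0.3721 + 0.0289 + 0.0004 = 0.4014
Uniqueness u² = 1 − h² = 1 − 0.4014 = 0.5986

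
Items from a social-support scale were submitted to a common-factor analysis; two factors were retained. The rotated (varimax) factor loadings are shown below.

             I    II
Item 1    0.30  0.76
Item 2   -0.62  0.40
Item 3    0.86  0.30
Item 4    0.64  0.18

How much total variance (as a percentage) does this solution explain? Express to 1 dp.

62.1%

Communalities: 0.6676, 0.5444, 0.8296, 0.4420; Σh² = 2.4836.
Total variance with 4 standardized items is 4, so the solution explains 2.4836/4 = 0.6209 = 62.09%.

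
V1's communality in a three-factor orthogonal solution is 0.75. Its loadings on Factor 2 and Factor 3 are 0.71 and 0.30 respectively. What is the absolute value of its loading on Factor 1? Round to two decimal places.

0.39

Under orthogonal rotation h² = Σλ², so λ_Factor 1² = h² − (0.5941) = 0.75 − 0.5941 = 0.1559.
|λ| = √0.1559 = 0.3948.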